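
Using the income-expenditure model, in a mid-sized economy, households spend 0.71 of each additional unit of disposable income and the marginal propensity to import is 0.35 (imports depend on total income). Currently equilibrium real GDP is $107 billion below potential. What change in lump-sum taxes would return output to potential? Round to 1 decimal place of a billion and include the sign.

−$96.5 billion

Spending multiplier = 1/(1 − c + m) = 1/(1 − 0.71 + 0.35) = 1/0.64 ≈ 1.563.
Tax multiplier = −c·k = −0.71/0.64 ≈ −1.109. Need ΔY = +$107 billion, so ΔT = ΔY/(−c·k) = −(+$107 billion) × 0.64 / 0.71 ≈ −$96.5 billion.
The government should cut lump-sum taxes by $96.5 billion.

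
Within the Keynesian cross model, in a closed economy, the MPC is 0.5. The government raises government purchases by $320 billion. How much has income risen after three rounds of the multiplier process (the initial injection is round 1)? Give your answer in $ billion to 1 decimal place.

$560.0 billion

Round 1 adds ΔG = $320 billion; each later round is MPC = 0.5 times the previous.
After 3 rounds: 320 + 160 + 80 = ΔG·(1 − c^3)/(1 − c) = 320 × (1 − 0.125)/0.5 = $560 billion.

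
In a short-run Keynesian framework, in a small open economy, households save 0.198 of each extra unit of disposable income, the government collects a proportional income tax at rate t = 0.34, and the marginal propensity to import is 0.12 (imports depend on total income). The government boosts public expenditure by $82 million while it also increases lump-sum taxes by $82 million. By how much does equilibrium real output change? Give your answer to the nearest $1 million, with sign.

+$27 million

MPC = 1 − MPS = 1 − 0.198 = 0.802.
Expenditure multiplier = 1/(1 − c(1−t) + m) = 1/(1 − 0.802×0.66 + 0.12) = 1/0.59068 ≈ 1.693.
ΔG contributes k·ΔG = (+$82 million) / 0.59068 ≈ +$138.8 million.
ΔT of +$82 million changes first-round spending by −c·ΔT = −$65.764 million, contributing k·(−c·ΔT) = (−$65.764 million) / 0.59068 ≈ −$111.3 million.
Net ΔY = k(ΔG − c·ΔT) = (+$16.236 million) / 0.59068 ≈ +$27 million.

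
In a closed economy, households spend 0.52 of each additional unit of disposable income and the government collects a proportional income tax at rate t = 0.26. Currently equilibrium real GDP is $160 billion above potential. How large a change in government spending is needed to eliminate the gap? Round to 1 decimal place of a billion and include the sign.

Spending multiplier = 1/(1 − c(1−t)) = 1/(1 − 0.52×0.74) = 1/0.6152 ≈ 1.625.
Need ΔY = −$160 billion, so ΔG = ΔY/k = (−$160 billion) × 0.6152 ≈ −$98.4 billion.
The government should cut government spending by $98.4 billion.

−$98.4 billion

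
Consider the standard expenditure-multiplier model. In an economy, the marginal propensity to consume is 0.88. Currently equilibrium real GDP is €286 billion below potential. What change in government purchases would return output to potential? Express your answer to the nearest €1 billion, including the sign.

Spending multiplier = 1/(1 − MPC) = 1/(1 − 0.88) = 1/0.12 ≈ 8.333.
Need ΔY = +€286 billion, so ΔG = ΔY/k = (+€286 billion) × 0.12 ≈ +€34 billion.
The government should increase government purchases by €34 billion.

+€34 billion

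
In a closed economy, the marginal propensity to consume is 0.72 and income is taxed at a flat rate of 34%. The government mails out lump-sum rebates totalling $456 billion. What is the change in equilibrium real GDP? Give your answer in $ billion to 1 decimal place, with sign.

+$625.6 billion

A lump-sum tax change of −$456 billion shifts disposable income by +$456 billion; first-round consumption changes by −c × ΔT = −0.72 × (−$456 billion) = +$328.32 billion.
Expenditure multiplier = 1/(1 − c(1−t)) = 1/(1 − 0.72×0.66) = 1/0.5248 ≈ 1.905.
The tax multiplier is −c × k ≈ −1.372, so ΔY = k × (−c·ΔT) = (+$328.32 billion) / 0.5248 ≈ +$625.6 billion.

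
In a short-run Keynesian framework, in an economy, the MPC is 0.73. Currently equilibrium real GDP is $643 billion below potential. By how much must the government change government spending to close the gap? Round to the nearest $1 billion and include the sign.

Spending multiplier = 1/(1 − MPC) = 1/(1 − 0.73) = 1/0.27 ≈ 3.704.
Need ΔY = +$643 billion, so ΔG = ΔY/k = (+$643 billion) × 0.27 ≈ +$174 billion.
The government should increase government spending by $174 billion.

+$174 billion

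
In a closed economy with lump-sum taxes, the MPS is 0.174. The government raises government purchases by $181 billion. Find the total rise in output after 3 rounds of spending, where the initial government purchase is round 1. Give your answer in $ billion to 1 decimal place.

$454.0 billion

MPC = 1 − MPS = 1 − 0.174 = 0.826.
Round 1 adds ΔG = $181 billion; each later round is MPC = 0.826 times the previous.
After 3 rounds: 181 + 149.506 + 123.491956 = ΔG·(1 − c^3)/(1 − c) = 181 × (1 − 0.563559976)/0.174 ≈ $454 billion.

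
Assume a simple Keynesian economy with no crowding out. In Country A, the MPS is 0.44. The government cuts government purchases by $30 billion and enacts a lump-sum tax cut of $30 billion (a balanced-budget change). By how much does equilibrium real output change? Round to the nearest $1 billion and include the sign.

−$30 billion

MPC = 1 − MPS = 1 − 0.44 = 0.56.
Expenditure multiplier = 1/(1 − MPC) = 1/(1 − 0.56) = 1/0.44 ≈ 2.273.
ΔG contributes k·ΔG = (−$30 billion) / 0.44 ≈ −$68.2 billion.
ΔT of −$30 billion changes first-round spending by −c·ΔT = +$16.8 billion, contributing k·(−c·ΔT) = (+$16.8 billion) / 0.44 ≈ +$38.2 billion.
With ΔG = ΔT and no other leakages, the balanced-budget multiplier is 1, so ΔY = ΔG = −$30 billion.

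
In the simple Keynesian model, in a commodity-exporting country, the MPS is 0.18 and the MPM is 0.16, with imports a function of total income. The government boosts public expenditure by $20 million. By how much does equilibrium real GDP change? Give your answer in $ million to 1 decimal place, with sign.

MPC = 1 − MPS = 1 − 0.18 = 0.82.
Government-spending multiplier = 1/(1 − c + m) = 1/(1 − 0.82 + 0.16) = 1/0.34 ≈ 2.941.
ΔY = k × ΔG = (+$20 million) / 0.34 ≈ +$58.8 million.

+$58.8 million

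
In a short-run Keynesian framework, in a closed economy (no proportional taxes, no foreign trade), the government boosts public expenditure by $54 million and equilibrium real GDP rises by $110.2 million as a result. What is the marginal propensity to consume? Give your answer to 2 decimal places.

0.51

Implied spending multiplier k = ΔY/ΔG = 110.2/54 ≈ 2.0407.
Since k = 1/(1 − MPC), MPC = 1 − 1/k = 1 − ΔG/ΔY = 1 − 54/110.2 ≈ 0.51.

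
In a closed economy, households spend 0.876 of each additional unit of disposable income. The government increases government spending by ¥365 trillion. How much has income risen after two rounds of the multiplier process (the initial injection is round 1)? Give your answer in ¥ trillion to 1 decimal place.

Round 1 adds ΔG = ¥365 trillion; each later round is MPC = 0.876 times the previous.
After 2 rounds: 365 + 319.74 = ΔG·(1 − c^2)/(1 − c) = 365 × (1 − 0.767376)/0.124 ≈ ¥684.7 trillion.

¥684.7 trillion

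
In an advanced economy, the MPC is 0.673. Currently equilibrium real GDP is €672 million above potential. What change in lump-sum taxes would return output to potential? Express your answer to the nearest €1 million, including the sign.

+€327 million

Spending multiplier = 1/(1 − MPC) = 1/(1 − 0.673) = 1/0.327 ≈ 3.058.
Tax multiplier = −c·k = −0.673/0.327 ≈ −2.058. Need ΔY = −€672 million, so ΔT = ΔY/(−c·k) = −(−€672 million) × 0.327 / 0.673 ≈ +€327 million.
The government should raise lump-sum taxes by €327 million.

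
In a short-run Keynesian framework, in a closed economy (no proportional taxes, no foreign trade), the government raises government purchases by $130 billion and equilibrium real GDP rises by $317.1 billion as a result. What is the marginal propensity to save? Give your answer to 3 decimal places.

Implied spending multiplier k = ΔY/ΔG = 317.1/130 ≈ 2.4392.
Since k = 1/(1 − MPC), MPC = 1 − 1/k = 1 − ΔG/ΔY = 1 − 130/317.1 ≈ 0.590.
MPS = 1 − MPC = 0.410.

0.410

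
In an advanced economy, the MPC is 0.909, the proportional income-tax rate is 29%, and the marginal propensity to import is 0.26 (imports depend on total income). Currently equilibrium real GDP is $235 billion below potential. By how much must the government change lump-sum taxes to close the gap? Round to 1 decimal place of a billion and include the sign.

Spending multiplier = 1/(1 − c(1−t) + m) = 1/(1 − 0.909×0.71 + 0.26) = 1/0.61461 ≈ 1.627.
Tax multiplier = −c·k = −0.909/0.61461 ≈ −1.479. Need ΔY = +$235 billion, so ΔT = ΔY/(−c·k) = −(+$235 billion) × 0.61461 / 0.909 ≈ −$158.9 billion.
The government should cut lump-sum taxes by $158.9 billion.

−$158.9 billion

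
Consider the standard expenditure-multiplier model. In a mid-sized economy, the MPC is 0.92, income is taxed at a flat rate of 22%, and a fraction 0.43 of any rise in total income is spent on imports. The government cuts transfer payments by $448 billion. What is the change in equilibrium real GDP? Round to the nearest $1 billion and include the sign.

−$579 billion

The transfer change shifts disposable income by −$448 billion, so first-round consumption changes by c·ΔTR = 0.92 × (−$448 billion) = −$412.16 billion.
Expenditure multiplier = 1/(1 − c(1−t) + m) = 1/(1 − 0.92×0.78 + 0.43) = 1/0.7124 ≈ 1.404.
The transfer multiplier is c × k ≈ 1.291, so ΔY = k × (c·ΔTR) = (−$412.16 billion) / 0.7124 ≈ −$579 billion.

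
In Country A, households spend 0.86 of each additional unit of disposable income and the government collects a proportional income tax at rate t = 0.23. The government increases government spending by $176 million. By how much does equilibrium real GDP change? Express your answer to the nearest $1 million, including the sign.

+$521 million

Government-spending multiplier = 1/(1 − c(1−t)) = 1/(1 − 0.86×0.77) = 1/0.3378 ≈ 2.96.
ΔY = k × ΔG = (+$176 million) / 0.3378 ≈ +$521 million.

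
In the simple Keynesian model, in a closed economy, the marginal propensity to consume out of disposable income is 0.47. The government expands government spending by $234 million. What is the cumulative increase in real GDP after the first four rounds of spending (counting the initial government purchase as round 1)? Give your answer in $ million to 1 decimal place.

$420.0 million

Round 1 adds ΔG = $234 million; each later round is MPC = 0.47 times the previous.
After 4 rounds: 234 + 109.98 + 51.6906 + 24.294582 = ΔG·(1 − c^4)/(1 − c) = 234 × (1 − 0.04879681)/0.53 ≈ $420 million.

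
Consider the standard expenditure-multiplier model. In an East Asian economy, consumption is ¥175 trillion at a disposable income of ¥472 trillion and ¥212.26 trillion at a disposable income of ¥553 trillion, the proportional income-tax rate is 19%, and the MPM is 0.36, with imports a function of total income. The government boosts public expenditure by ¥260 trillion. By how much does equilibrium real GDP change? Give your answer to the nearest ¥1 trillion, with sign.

MPC = ΔC/ΔYd = (212.26 − 175)/(553 − 472) = 37.26/81 = 0.46.
Expenditure multiplier = 1/(1 − c(1−t) + m) = 1/(1 − 0.46×0.81 + 0.36) = 1/0.9874 ≈ 1.013.
ΔY = k × ΔG = (+¥260 trillion) / 0.9874 ≈ +¥263 trillion.

+¥263 trillion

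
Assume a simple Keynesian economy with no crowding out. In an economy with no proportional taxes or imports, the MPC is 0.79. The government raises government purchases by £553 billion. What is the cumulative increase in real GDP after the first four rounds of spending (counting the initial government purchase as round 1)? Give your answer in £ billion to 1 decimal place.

£1,607.6 billion

Round 1 adds ΔG = £553 billion; each later round is MPC = 0.79 times the previous.
After 4 rounds: 553 + 436.87 + 345.1273 + 272.650567 = ΔG·(1 − c^4)/(1 − c) = 553 × (1 − 0.38950081)/0.21 ≈ £1,607.6 billion.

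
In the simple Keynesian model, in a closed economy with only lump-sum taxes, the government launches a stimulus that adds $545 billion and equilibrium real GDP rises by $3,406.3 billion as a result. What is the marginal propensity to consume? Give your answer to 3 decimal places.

Implied spending multiplier k = ΔY/ΔG = 3,406.3/545 ≈ 6.2501.
Since k = 1/(1 − MPC), MPC = 1 − 1/k = 1 − ΔG/ΔY = 1 − 545/3,406.3 ≈ 0.840.

0.840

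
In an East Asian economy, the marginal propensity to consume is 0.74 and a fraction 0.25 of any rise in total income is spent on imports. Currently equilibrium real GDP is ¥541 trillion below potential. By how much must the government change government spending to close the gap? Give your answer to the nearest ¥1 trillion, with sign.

Spending multiplier = 1/(1 − c + m) = 1/(1 − 0.74 + 0.25) = 1/0.51 ≈ 1.961.
Need ΔY = +¥541 trillion, so ΔG = ΔY/k = (+¥541 trillion) × 0.51 ≈ +¥276 trillion.
The government should increase government spending by ¥276 trillion.

+¥276 trillion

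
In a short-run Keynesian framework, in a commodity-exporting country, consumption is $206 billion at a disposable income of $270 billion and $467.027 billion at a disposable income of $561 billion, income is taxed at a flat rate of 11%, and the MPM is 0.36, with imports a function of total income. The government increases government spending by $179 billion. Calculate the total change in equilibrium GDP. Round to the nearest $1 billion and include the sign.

MPC = ΔC/ΔYd = (467.027 − 206)/(561 − 270) = 261.027/291 = 0.897.
Government-spending multiplier = 1/(1 − c(1−t) + m) = 1/(1 − 0.897×0.89 + 0.36) = 1/0.56167 ≈ 1.78.
ΔY = k × ΔG = (+$179 billion) / 0.56167 ≈ +$319 billion.

+$319 billion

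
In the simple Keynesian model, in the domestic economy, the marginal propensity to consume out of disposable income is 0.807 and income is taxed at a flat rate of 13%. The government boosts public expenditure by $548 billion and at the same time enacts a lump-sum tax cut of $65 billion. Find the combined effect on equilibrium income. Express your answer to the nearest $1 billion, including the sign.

Expenditure multiplier = 1/(1 − c(1−t)) = 1/(1 − 0.807×0.87) = 1/0.29791 ≈ 3.357.
ΔG contributes k·ΔG = (+$548 billion) / 0.29791 ≈ +$1,839.5 billion.
ΔT of −$65 billion changes first-round spending by −c·ΔT = +$52.455 billion, contributing k·(−c·ΔT) = (+$52.455 billion) / 0.29791 ≈ +$176.1 billion.
Net ΔY = k(ΔG − c·ΔT) = (+$600.455 billion) / 0.29791 ≈ +$2,016 billion.

+$2,016 billion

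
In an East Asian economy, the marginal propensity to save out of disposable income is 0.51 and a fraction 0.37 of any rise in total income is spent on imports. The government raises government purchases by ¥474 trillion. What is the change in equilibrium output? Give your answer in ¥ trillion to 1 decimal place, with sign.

MPC = 1 − MPS = 1 − 0.51 = 0.49.
Government-spending multiplier = 1/(1 − c + m) = 1/(1 − 0.49 + 0.37) = 1/0.88 ≈ 1.136.
ΔY = k × ΔG = (+¥474 trillion) / 0.88 ≈ +¥538.6 trillion.

+¥538.6 trillion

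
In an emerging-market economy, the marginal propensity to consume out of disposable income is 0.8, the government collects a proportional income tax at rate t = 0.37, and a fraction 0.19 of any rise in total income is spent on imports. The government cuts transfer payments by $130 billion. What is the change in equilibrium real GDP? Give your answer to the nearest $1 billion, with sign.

−$152 billion

The transfer change shifts disposable income by −$130 billion, so first-round consumption changes by c·ΔTR = 0.8 × (−$130 billion) = −$104 billion.
Expenditure multiplier = 1/(1 − c(1−t) + m) = 1/(1 − 0.8×0.63 + 0.19) = 1/0.686 ≈ 1.458.
The transfer multiplier is c × k ≈ 1.166, so ΔY = k × (c·ΔTR) = (−$104 billion) / 0.686 ≈ −$152 billion.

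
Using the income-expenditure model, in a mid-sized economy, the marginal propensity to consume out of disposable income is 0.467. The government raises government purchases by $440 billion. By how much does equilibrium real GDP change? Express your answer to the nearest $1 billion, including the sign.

Spending multiplier = 1/(1 − MPC) = 1/(1 − 0.467) = 1/0.533 ≈ 1.876.
ΔY = k × ΔG = (+$440 billion) / 0.533 ≈ +$826 billion.

+$826 billion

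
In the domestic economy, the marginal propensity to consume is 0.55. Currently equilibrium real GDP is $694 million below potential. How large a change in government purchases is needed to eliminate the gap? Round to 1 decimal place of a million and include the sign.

+$312.3 million

Spending multiplier = 1/(1 − MPC) = 1/(1 − 0.55) = 1/0.45 ≈ 2.222.
Need ΔY = +$694 million, so ΔG = ΔY/k = (+$694 million) × 0.45 = +$312.3 million.
The government should increase government purchases by $312.3 million.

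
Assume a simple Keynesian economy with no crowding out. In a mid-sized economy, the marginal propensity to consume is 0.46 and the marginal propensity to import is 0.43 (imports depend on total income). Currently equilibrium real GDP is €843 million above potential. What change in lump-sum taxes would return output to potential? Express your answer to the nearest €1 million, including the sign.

+€1,778 million

Spending multiplier = 1/(1 − c + m) = 1/(1 − 0.46 + 0.43) = 1/0.97 ≈ 1.031.
Tax multiplier = −c·k = −0.46/0.97 ≈ −0.474. Need ΔY = −€843 million, so ΔT = ΔY/(−c·k) = −(−€843 million) × 0.97 / 0.46 ≈ +€1,778 million.
The government should raise lump-sum taxes by €1,778 million.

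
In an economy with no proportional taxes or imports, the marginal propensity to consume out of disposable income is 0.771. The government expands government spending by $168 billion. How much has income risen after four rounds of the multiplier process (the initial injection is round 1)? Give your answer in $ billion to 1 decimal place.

$474.4 billion

Round 1 adds ΔG = $168 billion; each later round is MPC = 0.771 times the previous.
After 4 rounds: 168 + 129.528 + 99.866088 + 76.996753848 = ΔG·(1 − c^4)/(1 − c) = 168 × (1 − 0.353360102481)/0.229 ≈ $474.4 billion.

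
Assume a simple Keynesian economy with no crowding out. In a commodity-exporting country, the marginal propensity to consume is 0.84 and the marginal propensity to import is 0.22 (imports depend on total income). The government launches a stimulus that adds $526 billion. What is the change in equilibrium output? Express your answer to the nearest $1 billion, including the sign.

+$1,384 billion

Expenditure multiplier = 1/(1 − c + m) = 1/(1 − 0.84 + 0.22) = 1/0.38 ≈ 2.632.
ΔY = k × ΔG = (+$526 billion) / 0.38 ≈ +$1,384 billion.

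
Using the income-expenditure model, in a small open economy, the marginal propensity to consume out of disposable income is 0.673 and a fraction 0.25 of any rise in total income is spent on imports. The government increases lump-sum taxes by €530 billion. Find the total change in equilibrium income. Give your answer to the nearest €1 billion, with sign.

A lump-sum tax change of +€530 billion shifts disposable income by −€530 billion; first-round consumption changes by −c × ΔT = −0.673 × (+€530 billion) = −€356.69 billion.
Expenditure multiplier = 1/(1 − c + m) = 1/(1 − 0.673 + 0.25) = 1/0.577 ≈ 1.733.
The tax multiplier is −c × k ≈ −1.166, so ΔY = k × (−c·ΔT) = (−€356.69 billion) / 0.577 ≈ −€618 billion.

−€618 billion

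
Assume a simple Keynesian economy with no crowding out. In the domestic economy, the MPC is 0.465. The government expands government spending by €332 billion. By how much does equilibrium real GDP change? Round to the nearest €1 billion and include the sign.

+€621 billion

Government-spending multiplier = 1/(1 − MPC) = 1/(1 − 0.465) = 1/0.535 ≈ 1.869.
ΔY = k × ΔG = (+€332 billion) / 0.535 ≈ +€621 billion.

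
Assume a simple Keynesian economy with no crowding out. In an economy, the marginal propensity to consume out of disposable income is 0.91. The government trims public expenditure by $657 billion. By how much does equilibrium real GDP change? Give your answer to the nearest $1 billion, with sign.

Spending multiplier = 1/(1 − MPC) = 1/(1 − 0.91) = 1/0.09 ≈ 11.111.
ΔY = k × ΔG = (−$657 billion) / 0.09 = −$7,300 billion.

−$7,300 billion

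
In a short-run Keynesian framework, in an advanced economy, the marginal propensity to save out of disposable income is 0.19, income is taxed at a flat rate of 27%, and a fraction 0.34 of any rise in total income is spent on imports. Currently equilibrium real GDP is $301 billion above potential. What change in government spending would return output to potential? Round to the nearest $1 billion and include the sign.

MPC = 1 − MPS = 1 − 0.19 = 0.81.
Spending multiplier = 1/(1 − c(1−t) + m) = 1/(1 − 0.81×0.73 + 0.34) = 1/0.7487 ≈ 1.336.
Need ΔY = −$301 billion, so ΔG = ΔY/k = (−$301 billion) × 0.7487 ≈ −$225 billion.
The government should cut government spending by $225 billion.

−$225 billion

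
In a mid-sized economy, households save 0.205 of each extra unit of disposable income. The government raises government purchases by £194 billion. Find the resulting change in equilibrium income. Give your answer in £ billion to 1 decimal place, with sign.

MPC = 1 − MPS = 1 − 0.205 = 0.795.
Government-spending multiplier = 1/(1 − MPC) = 1/(1 − 0.795) = 1/0.205 ≈ 4.878.
ΔY = k × ΔG = (+£194 billion) / 0.205 ≈ +£946.3 billion.

+£946.3 billion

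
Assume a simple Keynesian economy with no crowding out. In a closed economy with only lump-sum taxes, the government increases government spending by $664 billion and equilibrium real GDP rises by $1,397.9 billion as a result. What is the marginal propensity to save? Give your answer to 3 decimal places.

0.475

Implied spending multiplier k = ΔY/ΔG = 1,397.9/664 ≈ 2.1053.
Since k = 1/(1 − MPC), MPC = 1 − 1/k = 1 − ΔG/ΔY = 1 − 664/1,397.9 ≈ 0.525.
MPS = 1 − MPC = 0.475.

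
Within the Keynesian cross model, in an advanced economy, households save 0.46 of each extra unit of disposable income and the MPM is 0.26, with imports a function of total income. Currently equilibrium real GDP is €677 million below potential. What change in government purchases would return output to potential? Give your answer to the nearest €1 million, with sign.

MPC = 1 − MPS = 1 − 0.46 = 0.54.
Spending multiplier = 1/(1 − c + m) = 1/(1 − 0.54 + 0.26) = 1/0.72 ≈ 1.389.
Need ΔY = +€677 million, so ΔG = ΔY/k = (+€677 million) × 0.72 ≈ +€487 million.
The government should increase government purchases by €487 million.

+€487 million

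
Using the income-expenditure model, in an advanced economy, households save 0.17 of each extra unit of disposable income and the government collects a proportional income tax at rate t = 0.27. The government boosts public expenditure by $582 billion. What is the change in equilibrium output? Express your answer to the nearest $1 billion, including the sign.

+$1,477 billion

MPC = 1 − MPS = 1 − 0.17 = 0.83.
Expenditure multiplier = 1/(1 − c(1−t)) = 1/(1 − 0.83×0.73) = 1/0.3941 ≈ 2.537.
ΔY = k × ΔG = (+$582 billion) / 0.3941 ≈ +$1,477 billion.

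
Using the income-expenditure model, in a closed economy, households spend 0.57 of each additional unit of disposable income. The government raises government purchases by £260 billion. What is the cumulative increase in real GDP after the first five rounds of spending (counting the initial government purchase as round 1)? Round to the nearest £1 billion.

£568 billion

Round 1 adds ΔG = £260 billion; each later round is MPC = 0.57 times the previous.
After 5 rounds: 260 + 148.2 + 84.474 + 48.15018 + 27.4456026 = ΔG·(1 − c^5)/(1 − c) = 260 × (1 − 0.0601692057)/0.43 ≈ £568 billion.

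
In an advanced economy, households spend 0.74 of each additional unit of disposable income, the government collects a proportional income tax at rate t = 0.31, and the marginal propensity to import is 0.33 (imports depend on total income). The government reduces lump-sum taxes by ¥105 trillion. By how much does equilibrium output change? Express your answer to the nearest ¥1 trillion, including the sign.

+¥95 trillion

A lump-sum tax change of −¥105 trillion shifts disposable income by +¥105 trillion; first-round consumption changes by −c × ΔT = −0.74 × (−¥105 trillion) = +¥77.7 trillion.
Expenditure multiplier = 1/(1 − c(1−t) + m) = 1/(1 − 0.74×0.69 + 0.33) = 1/0.8194 ≈ 1.22.
The tax multiplier is −c × k ≈ −0.903, so ΔY = k × (−c·ΔT) = (+¥77.7 trillion) / 0.8194 ≈ +¥95 trillion.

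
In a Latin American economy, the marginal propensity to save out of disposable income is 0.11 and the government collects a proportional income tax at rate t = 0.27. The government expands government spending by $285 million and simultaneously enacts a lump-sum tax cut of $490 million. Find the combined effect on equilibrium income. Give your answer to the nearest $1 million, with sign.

+$2,059 million

MPC = 1 − MPS = 1 − 0.11 = 0.89.
Expenditure multiplier = 1/(1 − c(1−t)) = 1/(1 − 0.89×0.73) = 1/0.3503 ≈ 2.855.
ΔG contributes k·ΔG = (+$285 million) / 0.3503 ≈ +$813.6 million.
ΔT of −$490 million changes first-round spending by −c·ΔT = +$436.1 million, contributing k·(−c·ΔT) = (+$436.1 million) / 0.3503 ≈ +$1,244.9 million.
Net ΔY = k(ΔG − c·ΔT) = (+$721.1 million) / 0.3503 ≈ +$2,059 million.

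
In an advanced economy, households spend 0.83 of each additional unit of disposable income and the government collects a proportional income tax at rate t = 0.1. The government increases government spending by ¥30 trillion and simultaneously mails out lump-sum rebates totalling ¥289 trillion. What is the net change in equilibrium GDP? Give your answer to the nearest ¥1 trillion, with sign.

Expenditure multiplier = 1/(1 − c(1−t)) = 1/(1 − 0.83×0.9) = 1/0.253 ≈ 3.953.
ΔG contributes k·ΔG = (+¥30 trillion) / 0.253 ≈ +¥118.6 trillion.
ΔT of −¥289 trillion changes first-round spending by −c·ΔT = +¥239.87 trillion, contributing k·(−c·ΔT) = (+¥239.87 trillion) / 0.253 ≈ +¥948.1 trillion.
Net ΔY = k(ΔG − c·ΔT) = (+¥269.87 trillion) / 0.253 ≈ +¥1,067 trillion.

+¥1,067 trillion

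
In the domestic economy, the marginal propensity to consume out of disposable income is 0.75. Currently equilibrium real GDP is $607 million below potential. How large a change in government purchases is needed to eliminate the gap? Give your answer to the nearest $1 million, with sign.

+$152 million

Spending multiplier = 1/(1 − MPC) = 1/(1 − 0.75) = 1/0.25 = 4.
Need ΔY = +$607 million, so ΔG = ΔY/k = (+$607 million) × 0.25 ≈ +$152 million.
The government should increase government purchases by $152 million.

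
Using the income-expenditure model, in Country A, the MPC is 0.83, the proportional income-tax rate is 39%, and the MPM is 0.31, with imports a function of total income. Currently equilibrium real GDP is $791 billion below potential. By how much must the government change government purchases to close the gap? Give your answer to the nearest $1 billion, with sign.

Spending multiplier = 1/(1 − c(1−t) + m) = 1/(1 − 0.83×0.61 + 0.31) = 1/0.8037 ≈ 1.244.
Need ΔY = +$791 billion, so ΔG = ΔY/k = (+$791 billion) × 0.8037 ≈ +$636 billion.
The government should increase government purchases by $636 billion.

+$636 billion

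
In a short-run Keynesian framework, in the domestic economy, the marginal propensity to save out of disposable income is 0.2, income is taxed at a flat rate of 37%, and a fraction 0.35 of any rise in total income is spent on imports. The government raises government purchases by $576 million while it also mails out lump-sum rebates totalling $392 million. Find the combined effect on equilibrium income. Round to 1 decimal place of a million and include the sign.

MPC = 1 − MPS = 1 − 0.2 = 0.8.
Expenditure multiplier = 1/(1 − c(1−t) + m) = 1/(1 − 0.8×0.63 + 0.35) = 1/0.846 ≈ 1.182.
ΔG contributes k·ΔG = (+$576 million) / 0.846 ≈ +$680.9 million.
ΔT of −$392 million changes first-round spending by −c·ΔT = +$313.6 million, contributing k·(−c·ΔT) = (+$313.6 million) / 0.846 ≈ +$370.7 million.
Net ΔY = k(ΔG − c·ΔT) = (+$889.6 million) / 0.846 ≈ +$1,051.5 million.

+$1,051.5 million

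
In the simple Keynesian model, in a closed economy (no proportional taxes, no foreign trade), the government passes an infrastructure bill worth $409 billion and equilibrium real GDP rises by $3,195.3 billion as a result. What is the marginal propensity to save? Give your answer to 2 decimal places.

Implied spending multiplier k = ΔY/ΔG = 3,195.3/409 ≈ 7.8125.
Since k = 1/(1 − MPC), MPC = 1 − 1/k = 1 − ΔG/ΔY = 1 − 409/3,195.3 ≈ 0.87.
MPS = 1 − MPC = 0.13.

0.13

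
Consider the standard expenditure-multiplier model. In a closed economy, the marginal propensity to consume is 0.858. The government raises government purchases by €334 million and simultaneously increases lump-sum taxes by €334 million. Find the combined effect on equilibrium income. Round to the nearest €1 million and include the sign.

+€334 million

Expenditure multiplier = 1/(1 − MPC) = 1/(1 − 0.858) = 1/0.142 ≈ 7.042.
ΔG contributes k·ΔG = (+€334 million) / 0.142 ≈ +€2,352.1 million.
ΔT of +€334 million changes first-round spending by −c·ΔT = −€286.572 million, contributing k·(−c·ΔT) = (−€286.572 million) / 0.142 ≈ −€2,018.1 million.
With ΔG = ΔT and no other leakages, the balanced-budget multiplier is 1, so ΔY = ΔG = +€334 million.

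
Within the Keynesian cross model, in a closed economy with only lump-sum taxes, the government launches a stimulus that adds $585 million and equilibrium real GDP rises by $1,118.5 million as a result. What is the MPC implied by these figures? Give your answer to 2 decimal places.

Implied spending multiplier k = ΔY/ΔG = 1,118.5/585 ≈ 1.912.
Since k = 1/(1 − MPC), MPC = 1 − 1/k = 1 − ΔG/ΔY = 1 − 585/1,118.5 ≈ 0.48.

0.48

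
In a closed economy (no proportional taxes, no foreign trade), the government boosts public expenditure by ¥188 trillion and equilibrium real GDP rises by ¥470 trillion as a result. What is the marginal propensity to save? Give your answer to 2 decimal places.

Implied spending multiplier k = ΔY/ΔG = 470/188 = 2.5.
Since k = 1/(1 − MPC), MPC = 1 − 1/k = 1 − ΔG/ΔY = 1 − 188/470 = 0.60.
MPS = 1 − MPC = 0.40.

0.40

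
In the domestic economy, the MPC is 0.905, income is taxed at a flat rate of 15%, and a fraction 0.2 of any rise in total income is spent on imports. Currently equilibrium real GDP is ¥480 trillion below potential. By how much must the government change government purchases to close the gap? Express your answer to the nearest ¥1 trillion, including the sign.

Spending multiplier = 1/(1 − c(1−t) + m) = 1/(1 − 0.905×0.85 + 0.2) = 1/0.43075 ≈ 2.322.
Need ΔY = +¥480 trillion, so ΔG = ΔY/k = (+¥480 trillion) × 0.43075 ≈ +¥207 trillion.
The government should increase government purchases by ¥207 trillion.

+¥207 trillion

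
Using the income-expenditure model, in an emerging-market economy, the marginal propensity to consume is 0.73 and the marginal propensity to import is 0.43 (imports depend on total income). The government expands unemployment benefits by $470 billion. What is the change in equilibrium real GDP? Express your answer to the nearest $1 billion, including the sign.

+$490 billion

The transfer change shifts disposable income by +$470 billion, so first-round consumption changes by c·ΔTR = 0.73 × (+$470 billion) = +$343.1 billion.
Expenditure multiplier = 1/(1 − c + m) = 1/(1 − 0.73 + 0.43) = 1/0.7 ≈ 1.429.
The transfer multiplier is c × k ≈ 1.043, so ΔY = k × (c·ΔTR) = (+$343.1 billion) / 0.7 ≈ +$490 billion.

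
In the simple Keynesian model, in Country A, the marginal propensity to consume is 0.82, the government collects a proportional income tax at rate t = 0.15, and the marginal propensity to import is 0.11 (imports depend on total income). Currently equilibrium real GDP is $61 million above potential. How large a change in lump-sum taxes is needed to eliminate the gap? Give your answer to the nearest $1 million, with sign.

+$31 million

Spending multiplier = 1/(1 − c(1−t) + m) = 1/(1 − 0.82×0.85 + 0.11) = 1/0.413 ≈ 2.421.
Tax multiplier = −c·k = −0.82/0.413 ≈ −1.985. Need ΔY = −$61 million, so ΔT = ΔY/(−c·k) = −(−$61 million) × 0.413 / 0.82 ≈ +$31 million.
The government should raise lump-sum taxes by $31 million.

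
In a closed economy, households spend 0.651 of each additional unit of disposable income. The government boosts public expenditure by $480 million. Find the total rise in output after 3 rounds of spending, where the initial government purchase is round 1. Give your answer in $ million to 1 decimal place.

Round 1 adds ΔG = $480 million; each later round is MPC = 0.651 times the previous.
After 3 rounds: 480 + 312.48 + 203.42448 = ΔG·(1 − c^3)/(1 − c) = 480 × (1 − 0.275894451)/0.349 ≈ $995.9 million.

$995.9 million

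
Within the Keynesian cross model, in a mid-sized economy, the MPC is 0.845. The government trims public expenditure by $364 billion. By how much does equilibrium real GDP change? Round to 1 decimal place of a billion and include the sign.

−$2,348.4 billion

Expenditure multiplier = 1/(1 − MPC) = 1/(1 − 0.845) = 1/0.155 ≈ 6.452.
ΔY = k × ΔG = (−$364 billion) / 0.155 ≈ −$2,348.4 billion.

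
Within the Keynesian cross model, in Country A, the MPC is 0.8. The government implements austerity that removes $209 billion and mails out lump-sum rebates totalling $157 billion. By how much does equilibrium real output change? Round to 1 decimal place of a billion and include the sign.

Expenditure multiplier = 1/(1 − MPC) = 1/(1 − 0.8) = 1/0.2 = 5.
ΔG contributes k·ΔG = (−$209 billion) / 0.2 = −$1,045 billion.
ΔT of −$157 billion changes first-round spending by −c·ΔT = +$125.6 billion, contributing k·(−c·ΔT) = (+$125.6 billion) / 0.2 = +$628 billion.
Net ΔY = k(ΔG − c·ΔT) = (−$83.4 billion) / 0.2 = −$417 billion.

−$417.0 billion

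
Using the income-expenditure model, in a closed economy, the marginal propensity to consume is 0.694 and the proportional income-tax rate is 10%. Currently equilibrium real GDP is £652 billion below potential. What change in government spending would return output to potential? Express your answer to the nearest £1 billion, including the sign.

+£245 billion

Spending multiplier = 1/(1 − c(1−t)) = 1/(1 − 0.694×0.9) = 1/0.3754 ≈ 2.664.
Need ΔY = +£652 billion, so ΔG = ΔY/k = (+£652 billion) × 0.3754 ≈ +£245 billion.
The government should increase government spending by £245 billion.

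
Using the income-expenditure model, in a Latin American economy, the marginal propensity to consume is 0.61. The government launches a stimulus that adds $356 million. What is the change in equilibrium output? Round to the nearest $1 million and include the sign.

+$913 million

Expenditure multiplier = 1/(1 − MPC) = 1/(1 − 0.61) = 1/0.39 ≈ 2.564.
ΔY = k × ΔG = (+$356 million) / 0.39 ≈ +$913 million.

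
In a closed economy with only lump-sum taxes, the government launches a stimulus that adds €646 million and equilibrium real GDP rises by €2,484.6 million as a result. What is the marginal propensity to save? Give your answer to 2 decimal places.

Implied spending multiplier k = ΔY/ΔG = 2,484.6/646 ≈ 3.8461.
Since k = 1/(1 − MPC), MPC = 1 − 1/k = 1 − ΔG/ΔY = 1 − 646/2,484.6 ≈ 0.74.
MPS = 1 − MPC = 0.26.

0.26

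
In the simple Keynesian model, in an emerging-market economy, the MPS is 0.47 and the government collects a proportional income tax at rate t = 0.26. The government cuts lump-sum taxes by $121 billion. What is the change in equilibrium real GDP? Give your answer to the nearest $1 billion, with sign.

MPC = 1 − MPS = 1 − 0.47 = 0.53.
A lump-sum tax change of −$121 billion shifts disposable income by +$121 billion; first-round consumption changes by −c × ΔT = −0.53 × (−$121 billion) = +$64.13 billion.
Expenditure multiplier = 1/(1 − c(1−t)) = 1/(1 − 0.53×0.74) = 1/0.6078 ≈ 1.645.
The tax multiplier is −c × k ≈ −0.872, so ΔY = k × (−c·ΔT) = (+$64.13 billion) / 0.6078 ≈ +$106 billion.

+$106 billion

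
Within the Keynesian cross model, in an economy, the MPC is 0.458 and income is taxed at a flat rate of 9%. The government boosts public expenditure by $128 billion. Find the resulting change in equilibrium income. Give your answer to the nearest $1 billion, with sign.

+$219 billion

Expenditure multiplier = 1/(1 − c(1−t)) = 1/(1 − 0.458×0.91) = 1/0.58322 ≈ 1.715.
ΔY = k × ΔG = (+$128 billion) / 0.58322 ≈ +$219 billion.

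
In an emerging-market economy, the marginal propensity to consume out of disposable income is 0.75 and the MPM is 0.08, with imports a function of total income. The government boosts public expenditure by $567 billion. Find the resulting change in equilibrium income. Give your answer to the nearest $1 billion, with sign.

Spending multiplier = 1/(1 − c + m) = 1/(1 − 0.75 + 0.08) = 1/0.33 ≈ 3.03.
ΔY = k × ΔG = (+$567 billion) / 0.33 ≈ +$1,718 billion.

+$1,718 billion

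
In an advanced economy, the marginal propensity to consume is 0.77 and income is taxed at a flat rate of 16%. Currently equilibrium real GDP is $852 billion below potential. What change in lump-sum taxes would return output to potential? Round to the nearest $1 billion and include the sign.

−$391 billion

Spending multiplier = 1/(1 − c(1−t)) = 1/(1 − 0.77×0.84) = 1/0.3532 ≈ 2.831.
Tax multiplier = −c·k = −0.77/0.3532 ≈ −2.18. Need ΔY = +$852 billion, so ΔT = ΔY/(−c·k) = −(+$852 billion) × 0.3532 / 0.77 ≈ −$391 billion.
The government should cut lump-sum taxes by $391 billion.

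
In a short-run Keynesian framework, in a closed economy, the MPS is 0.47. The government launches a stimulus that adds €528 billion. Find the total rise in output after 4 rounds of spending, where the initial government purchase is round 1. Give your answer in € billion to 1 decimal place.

€1,034.8 billion

MPC = 1 − MPS = 1 − 0.47 = 0.53.
Round 1 adds ΔG = €528 billion; each later round is MPC = 0.53 times the previous.
After 4 rounds: 528 + 279.84 + 148.3152 + 78.607056 = ΔG·(1 − c^4)/(1 − c) = 528 × (1 − 0.07890481)/0.47 ≈ €1,034.8 billion.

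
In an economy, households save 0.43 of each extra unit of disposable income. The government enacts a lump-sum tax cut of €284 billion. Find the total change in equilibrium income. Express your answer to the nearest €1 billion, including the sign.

MPC = 1 − MPS = 1 − 0.43 = 0.57.
A lump-sum tax change of −€284 billion shifts disposable income by +€284 billion; first-round consumption changes by −c × ΔT = −0.57 × (−€284 billion) = +€161.88 billion.
Expenditure multiplier = 1/(1 − MPC) = 1/(1 − 0.57) = 1/0.43 ≈ 2.326.
The tax multiplier is −c × k ≈ −1.326, so ΔY = k × (−c·ΔT) = (+€161.88 billion) / 0.43 ≈ +€376 billion.

+€376 billion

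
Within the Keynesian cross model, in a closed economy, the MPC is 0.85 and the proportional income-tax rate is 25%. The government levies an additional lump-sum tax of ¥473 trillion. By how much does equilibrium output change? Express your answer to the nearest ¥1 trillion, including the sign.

−¥1,109 trillion

A lump-sum tax change of +¥473 trillion shifts disposable income by −¥473 trillion; first-round consumption changes by −c × ΔT = −0.85 × (+¥473 trillion) = −¥402.05 trillion.
Expenditure multiplier = 1/(1 − c(1−t)) = 1/(1 − 0.85×0.75) = 1/0.3625 ≈ 2.759.
The tax multiplier is −c × k ≈ −2.345, so ΔY = k × (−c·ΔT) = (−¥402.05 trillion) / 0.3625 ≈ −¥1,109 trillion.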